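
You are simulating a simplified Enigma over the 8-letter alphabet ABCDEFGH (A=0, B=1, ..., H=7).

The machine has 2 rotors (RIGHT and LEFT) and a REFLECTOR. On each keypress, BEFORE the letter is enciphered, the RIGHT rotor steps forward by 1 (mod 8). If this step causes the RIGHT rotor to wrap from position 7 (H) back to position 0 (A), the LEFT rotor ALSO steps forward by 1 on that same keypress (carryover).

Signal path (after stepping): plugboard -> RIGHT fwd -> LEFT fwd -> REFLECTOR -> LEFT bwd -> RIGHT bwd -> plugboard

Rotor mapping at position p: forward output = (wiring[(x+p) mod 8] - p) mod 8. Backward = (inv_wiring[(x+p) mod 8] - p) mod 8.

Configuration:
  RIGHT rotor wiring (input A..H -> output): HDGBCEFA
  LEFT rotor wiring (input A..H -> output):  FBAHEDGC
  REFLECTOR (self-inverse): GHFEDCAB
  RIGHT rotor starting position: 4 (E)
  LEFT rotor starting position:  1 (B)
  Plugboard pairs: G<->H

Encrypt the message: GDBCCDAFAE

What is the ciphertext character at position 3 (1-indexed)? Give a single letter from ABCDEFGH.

Char 1 ('G'): step: R->5, L=1; G->plug->H->R->F->L->F->refl->C->L'->E->R'->G->plug->H
Char 2 ('D'): step: R->6, L=1; D->plug->D->R->F->L->F->refl->C->L'->E->R'->G->plug->H
Char 3 ('B'): step: R->7, L=1; B->plug->B->R->A->L->A->refl->G->L'->C->R'->E->plug->E

E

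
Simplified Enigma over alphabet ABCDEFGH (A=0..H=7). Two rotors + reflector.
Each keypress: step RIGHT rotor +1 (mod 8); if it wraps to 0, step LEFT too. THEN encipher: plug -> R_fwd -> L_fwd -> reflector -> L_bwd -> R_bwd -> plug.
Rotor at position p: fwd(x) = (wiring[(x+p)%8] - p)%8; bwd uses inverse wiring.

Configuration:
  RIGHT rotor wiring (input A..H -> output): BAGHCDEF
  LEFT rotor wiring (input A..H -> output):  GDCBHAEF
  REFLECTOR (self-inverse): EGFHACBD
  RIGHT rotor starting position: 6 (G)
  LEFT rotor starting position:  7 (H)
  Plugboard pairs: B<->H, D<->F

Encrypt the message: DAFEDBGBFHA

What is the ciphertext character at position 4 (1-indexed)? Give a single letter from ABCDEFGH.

Char 1 ('D'): step: R->7, L=7; D->plug->F->R->D->L->D->refl->H->L'->B->R'->C->plug->C
Char 2 ('A'): step: R->0, L->0 (L advanced); A->plug->A->R->B->L->D->refl->H->L'->E->R'->G->plug->G
Char 3 ('F'): step: R->1, L=0; F->plug->D->R->B->L->D->refl->H->L'->E->R'->G->plug->G
Char 4 ('E'): step: R->2, L=0; E->plug->E->R->C->L->C->refl->F->L'->H->R'->G->plug->G

G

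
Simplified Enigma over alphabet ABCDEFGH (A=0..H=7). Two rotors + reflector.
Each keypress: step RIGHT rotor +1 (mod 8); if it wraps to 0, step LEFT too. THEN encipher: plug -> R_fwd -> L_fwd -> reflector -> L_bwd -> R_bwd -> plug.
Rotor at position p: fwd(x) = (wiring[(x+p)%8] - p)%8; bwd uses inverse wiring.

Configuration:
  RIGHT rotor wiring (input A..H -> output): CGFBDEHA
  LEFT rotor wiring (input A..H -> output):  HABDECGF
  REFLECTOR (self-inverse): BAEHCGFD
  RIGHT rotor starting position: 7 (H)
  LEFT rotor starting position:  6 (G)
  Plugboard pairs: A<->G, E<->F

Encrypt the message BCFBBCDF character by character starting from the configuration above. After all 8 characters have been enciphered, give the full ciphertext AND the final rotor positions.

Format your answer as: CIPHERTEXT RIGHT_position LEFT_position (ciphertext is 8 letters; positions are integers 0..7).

Answer: AGAFHAAG 7 7

Derivation:
Char 1 ('B'): step: R->0, L->7 (L advanced); B->plug->B->R->G->L->D->refl->H->L'->H->R'->G->plug->A
Char 2 ('C'): step: R->1, L=7; C->plug->C->R->A->L->G->refl->F->L'->F->R'->A->plug->G
Char 3 ('F'): step: R->2, L=7; F->plug->E->R->F->L->F->refl->G->L'->A->R'->G->plug->A
Char 4 ('B'): step: R->3, L=7; B->plug->B->R->A->L->G->refl->F->L'->F->R'->E->plug->F
Char 5 ('B'): step: R->4, L=7; B->plug->B->R->A->L->G->refl->F->L'->F->R'->H->plug->H
Char 6 ('C'): step: R->5, L=7; C->plug->C->R->D->L->C->refl->E->L'->E->R'->G->plug->A
Char 7 ('D'): step: R->6, L=7; D->plug->D->R->A->L->G->refl->F->L'->F->R'->G->plug->A
Char 8 ('F'): step: R->7, L=7; F->plug->E->R->C->L->B->refl->A->L'->B->R'->A->plug->G
Final: ciphertext=AGAFHAAG, RIGHT=7, LEFT=7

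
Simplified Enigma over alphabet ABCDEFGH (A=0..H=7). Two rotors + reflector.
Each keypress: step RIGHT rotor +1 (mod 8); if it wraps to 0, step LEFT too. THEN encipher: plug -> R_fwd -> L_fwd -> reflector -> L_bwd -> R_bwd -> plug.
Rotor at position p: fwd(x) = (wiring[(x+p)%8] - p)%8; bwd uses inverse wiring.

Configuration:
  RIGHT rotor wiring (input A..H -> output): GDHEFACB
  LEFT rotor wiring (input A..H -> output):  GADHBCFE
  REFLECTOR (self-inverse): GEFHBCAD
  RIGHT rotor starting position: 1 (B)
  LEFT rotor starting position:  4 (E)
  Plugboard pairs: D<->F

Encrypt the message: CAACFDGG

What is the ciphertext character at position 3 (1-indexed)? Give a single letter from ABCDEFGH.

Char 1 ('C'): step: R->2, L=4; C->plug->C->R->D->L->A->refl->G->L'->B->R'->H->plug->H
Char 2 ('A'): step: R->3, L=4; A->plug->A->R->B->L->G->refl->A->L'->D->R'->F->plug->D
Char 3 ('A'): step: R->4, L=4; A->plug->A->R->B->L->G->refl->A->L'->D->R'->G->plug->G

G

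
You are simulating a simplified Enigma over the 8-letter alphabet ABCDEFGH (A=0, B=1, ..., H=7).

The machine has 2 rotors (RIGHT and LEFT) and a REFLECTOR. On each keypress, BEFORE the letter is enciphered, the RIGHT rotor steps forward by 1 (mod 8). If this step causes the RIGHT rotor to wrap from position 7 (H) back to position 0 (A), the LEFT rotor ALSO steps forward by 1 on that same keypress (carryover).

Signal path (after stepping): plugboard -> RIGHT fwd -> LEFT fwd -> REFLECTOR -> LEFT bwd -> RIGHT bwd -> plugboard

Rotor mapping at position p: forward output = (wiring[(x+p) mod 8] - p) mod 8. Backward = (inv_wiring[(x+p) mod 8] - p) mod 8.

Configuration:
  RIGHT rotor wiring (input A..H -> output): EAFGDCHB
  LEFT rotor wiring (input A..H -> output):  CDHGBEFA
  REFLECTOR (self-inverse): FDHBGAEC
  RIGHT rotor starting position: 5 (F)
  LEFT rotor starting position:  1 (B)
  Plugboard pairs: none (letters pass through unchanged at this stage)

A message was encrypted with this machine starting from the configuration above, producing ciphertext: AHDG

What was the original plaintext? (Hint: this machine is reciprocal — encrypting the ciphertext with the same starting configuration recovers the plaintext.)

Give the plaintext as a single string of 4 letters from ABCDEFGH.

Char 1 ('A'): step: R->6, L=1; A->plug->A->R->B->L->G->refl->E->L'->F->R'->G->plug->G
Char 2 ('H'): step: R->7, L=1; H->plug->H->R->A->L->C->refl->H->L'->G->R'->D->plug->D
Char 3 ('D'): step: R->0, L->2 (L advanced); D->plug->D->R->G->L->A->refl->F->L'->A->R'->B->plug->B
Char 4 ('G'): step: R->1, L=2; G->plug->G->R->A->L->F->refl->A->L'->G->R'->F->plug->F

Answer: GDBF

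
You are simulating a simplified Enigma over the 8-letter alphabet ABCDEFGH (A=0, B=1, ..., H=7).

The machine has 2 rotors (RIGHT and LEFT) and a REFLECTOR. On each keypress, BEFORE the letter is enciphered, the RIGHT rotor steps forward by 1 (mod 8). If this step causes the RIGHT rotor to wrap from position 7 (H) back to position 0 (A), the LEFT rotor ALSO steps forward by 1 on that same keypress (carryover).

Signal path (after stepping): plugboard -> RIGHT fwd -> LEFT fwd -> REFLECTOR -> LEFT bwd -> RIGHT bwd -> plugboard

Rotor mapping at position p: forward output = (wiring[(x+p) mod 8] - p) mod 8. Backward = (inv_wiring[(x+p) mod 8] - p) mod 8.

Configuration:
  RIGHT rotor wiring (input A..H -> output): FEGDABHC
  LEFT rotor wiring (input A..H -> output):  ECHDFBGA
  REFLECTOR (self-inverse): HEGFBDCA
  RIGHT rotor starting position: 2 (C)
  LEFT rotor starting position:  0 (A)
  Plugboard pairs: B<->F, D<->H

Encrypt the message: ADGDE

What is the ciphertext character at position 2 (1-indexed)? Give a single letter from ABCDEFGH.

Char 1 ('A'): step: R->3, L=0; A->plug->A->R->A->L->E->refl->B->L'->F->R'->B->plug->F
Char 2 ('D'): step: R->4, L=0; D->plug->H->R->H->L->A->refl->H->L'->C->R'->G->plug->G

G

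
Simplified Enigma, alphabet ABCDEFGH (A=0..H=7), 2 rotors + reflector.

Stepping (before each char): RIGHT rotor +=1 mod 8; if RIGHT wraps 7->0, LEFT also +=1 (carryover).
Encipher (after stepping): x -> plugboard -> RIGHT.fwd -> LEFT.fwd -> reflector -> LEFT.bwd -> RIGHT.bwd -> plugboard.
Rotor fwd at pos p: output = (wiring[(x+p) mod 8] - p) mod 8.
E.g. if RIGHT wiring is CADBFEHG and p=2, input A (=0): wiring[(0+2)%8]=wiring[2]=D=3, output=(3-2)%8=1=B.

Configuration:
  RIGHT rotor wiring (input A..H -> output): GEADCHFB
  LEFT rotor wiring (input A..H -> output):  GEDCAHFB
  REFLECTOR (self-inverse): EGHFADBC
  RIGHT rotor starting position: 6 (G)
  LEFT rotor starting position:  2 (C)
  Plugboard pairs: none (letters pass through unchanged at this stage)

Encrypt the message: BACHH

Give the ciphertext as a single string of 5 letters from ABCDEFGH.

Answer: CBBFG

Derivation:
Char 1 ('B'): step: R->7, L=2; B->plug->B->R->H->L->C->refl->H->L'->F->R'->C->plug->C
Char 2 ('A'): step: R->0, L->3 (L advanced); A->plug->A->R->G->L->B->refl->G->L'->E->R'->B->plug->B
Char 3 ('C'): step: R->1, L=3; C->plug->C->R->C->L->E->refl->A->L'->H->R'->B->plug->B
Char 4 ('H'): step: R->2, L=3; H->plug->H->R->C->L->E->refl->A->L'->H->R'->F->plug->F
Char 5 ('H'): step: R->3, L=3; H->plug->H->R->F->L->D->refl->F->L'->B->R'->G->plug->G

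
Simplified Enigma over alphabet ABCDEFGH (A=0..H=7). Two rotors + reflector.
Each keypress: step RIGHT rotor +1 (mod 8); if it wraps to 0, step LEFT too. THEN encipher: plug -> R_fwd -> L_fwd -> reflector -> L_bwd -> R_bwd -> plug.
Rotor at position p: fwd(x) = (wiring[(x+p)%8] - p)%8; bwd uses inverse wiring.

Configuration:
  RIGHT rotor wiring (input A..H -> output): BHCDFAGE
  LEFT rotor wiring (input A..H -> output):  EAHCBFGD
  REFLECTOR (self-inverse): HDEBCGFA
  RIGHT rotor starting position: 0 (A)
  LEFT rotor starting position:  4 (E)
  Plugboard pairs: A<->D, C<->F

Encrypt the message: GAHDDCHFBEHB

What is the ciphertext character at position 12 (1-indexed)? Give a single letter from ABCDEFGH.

Char 1 ('G'): step: R->1, L=4; G->plug->G->R->D->L->H->refl->A->L'->E->R'->D->plug->A
Char 2 ('A'): step: R->2, L=4; A->plug->D->R->G->L->D->refl->B->L'->B->R'->B->plug->B
Char 3 ('H'): step: R->3, L=4; H->plug->H->R->H->L->G->refl->F->L'->A->R'->A->plug->D
Char 4 ('D'): step: R->4, L=4; D->plug->A->R->B->L->B->refl->D->L'->G->R'->G->plug->G
Char 5 ('D'): step: R->5, L=4; D->plug->A->R->D->L->H->refl->A->L'->E->R'->D->plug->A
Char 6 ('C'): step: R->6, L=4; C->plug->F->R->F->L->E->refl->C->L'->C->R'->H->plug->H
Char 7 ('H'): step: R->7, L=4; H->plug->H->R->H->L->G->refl->F->L'->A->R'->C->plug->F
Char 8 ('F'): step: R->0, L->5 (L advanced); F->plug->C->R->C->L->G->refl->F->L'->G->R'->G->plug->G
Char 9 ('B'): step: R->1, L=5; B->plug->B->R->B->L->B->refl->D->L'->E->R'->D->plug->A
Char 10 ('E'): step: R->2, L=5; E->plug->E->R->E->L->D->refl->B->L'->B->R'->B->plug->B
Char 11 ('H'): step: R->3, L=5; H->plug->H->R->H->L->E->refl->C->L'->F->R'->C->plug->F
Char 12 ('B'): step: R->4, L=5; B->plug->B->R->E->L->D->refl->B->L'->B->R'->A->plug->D

D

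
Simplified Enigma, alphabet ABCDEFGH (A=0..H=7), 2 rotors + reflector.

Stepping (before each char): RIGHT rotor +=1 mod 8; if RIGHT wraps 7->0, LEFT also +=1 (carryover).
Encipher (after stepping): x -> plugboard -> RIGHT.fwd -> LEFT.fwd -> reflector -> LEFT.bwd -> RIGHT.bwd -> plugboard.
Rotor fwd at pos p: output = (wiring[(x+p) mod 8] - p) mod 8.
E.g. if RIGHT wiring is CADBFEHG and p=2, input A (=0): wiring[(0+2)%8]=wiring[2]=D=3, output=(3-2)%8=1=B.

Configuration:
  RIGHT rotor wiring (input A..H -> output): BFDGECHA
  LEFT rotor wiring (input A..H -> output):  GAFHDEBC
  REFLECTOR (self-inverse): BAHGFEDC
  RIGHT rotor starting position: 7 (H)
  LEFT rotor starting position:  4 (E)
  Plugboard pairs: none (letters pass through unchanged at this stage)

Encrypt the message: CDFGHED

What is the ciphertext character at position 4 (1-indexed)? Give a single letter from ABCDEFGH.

Char 1 ('C'): step: R->0, L->5 (L advanced); C->plug->C->R->D->L->B->refl->A->L'->F->R'->B->plug->B
Char 2 ('D'): step: R->1, L=5; D->plug->D->R->D->L->B->refl->A->L'->F->R'->C->plug->C
Char 3 ('F'): step: R->2, L=5; F->plug->F->R->G->L->C->refl->H->L'->A->R'->D->plug->D
Char 4 ('G'): step: R->3, L=5; G->plug->G->R->C->L->F->refl->E->L'->B->R'->B->plug->B

B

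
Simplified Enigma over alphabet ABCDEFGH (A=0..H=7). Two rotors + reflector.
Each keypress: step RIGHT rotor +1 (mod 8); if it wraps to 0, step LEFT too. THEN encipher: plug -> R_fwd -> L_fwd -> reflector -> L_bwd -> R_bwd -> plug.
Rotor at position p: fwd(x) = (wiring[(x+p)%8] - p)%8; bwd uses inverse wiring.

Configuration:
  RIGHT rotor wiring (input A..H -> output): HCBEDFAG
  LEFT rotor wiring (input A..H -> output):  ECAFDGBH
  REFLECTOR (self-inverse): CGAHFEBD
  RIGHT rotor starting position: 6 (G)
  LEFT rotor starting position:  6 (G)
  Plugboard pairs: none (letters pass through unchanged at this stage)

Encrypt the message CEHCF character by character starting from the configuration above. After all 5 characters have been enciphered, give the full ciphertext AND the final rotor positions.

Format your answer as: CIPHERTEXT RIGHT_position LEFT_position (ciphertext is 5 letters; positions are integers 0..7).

Answer: GDDGE 3 7

Derivation:
Char 1 ('C'): step: R->7, L=6; C->plug->C->R->D->L->E->refl->F->L'->G->R'->G->plug->G
Char 2 ('E'): step: R->0, L->7 (L advanced); E->plug->E->R->D->L->B->refl->G->L'->E->R'->D->plug->D
Char 3 ('H'): step: R->1, L=7; H->plug->H->R->G->L->H->refl->D->L'->C->R'->D->plug->D
Char 4 ('C'): step: R->2, L=7; C->plug->C->R->B->L->F->refl->E->L'->F->R'->G->plug->G
Char 5 ('F'): step: R->3, L=7; F->plug->F->R->E->L->G->refl->B->L'->D->R'->E->plug->E
Final: ciphertext=GDDGE, RIGHT=3, LEFT=7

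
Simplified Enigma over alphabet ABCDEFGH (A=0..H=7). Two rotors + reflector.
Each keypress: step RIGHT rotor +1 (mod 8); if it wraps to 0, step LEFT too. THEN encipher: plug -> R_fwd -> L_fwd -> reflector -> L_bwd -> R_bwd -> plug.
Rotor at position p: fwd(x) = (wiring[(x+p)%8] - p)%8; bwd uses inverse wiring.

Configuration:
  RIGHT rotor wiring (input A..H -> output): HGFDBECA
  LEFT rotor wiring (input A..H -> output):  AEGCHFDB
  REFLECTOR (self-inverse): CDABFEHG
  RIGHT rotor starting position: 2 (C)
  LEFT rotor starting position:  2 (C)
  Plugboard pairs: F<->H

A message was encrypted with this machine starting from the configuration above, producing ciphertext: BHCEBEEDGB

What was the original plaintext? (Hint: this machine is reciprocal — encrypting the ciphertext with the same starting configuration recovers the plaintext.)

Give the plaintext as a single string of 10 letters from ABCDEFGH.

Answer: EBFCHCCAFD

Derivation:
Char 1 ('B'): step: R->3, L=2; B->plug->B->R->G->L->G->refl->H->L'->F->R'->E->plug->E
Char 2 ('H'): step: R->4, L=2; H->plug->F->R->C->L->F->refl->E->L'->A->R'->B->plug->B
Char 3 ('C'): step: R->5, L=2; C->plug->C->R->D->L->D->refl->B->L'->E->R'->H->plug->F
Char 4 ('E'): step: R->6, L=2; E->plug->E->R->H->L->C->refl->A->L'->B->R'->C->plug->C
Char 5 ('B'): step: R->7, L=2; B->plug->B->R->A->L->E->refl->F->L'->C->R'->F->plug->H
Char 6 ('E'): step: R->0, L->3 (L advanced); E->plug->E->R->B->L->E->refl->F->L'->F->R'->C->plug->C
Char 7 ('E'): step: R->1, L=3; E->plug->E->R->D->L->A->refl->C->L'->C->R'->C->plug->C
Char 8 ('D'): step: R->2, L=3; D->plug->D->R->C->L->C->refl->A->L'->D->R'->A->plug->A
Char 9 ('G'): step: R->3, L=3; G->plug->G->R->D->L->A->refl->C->L'->C->R'->H->plug->F
Char 10 ('B'): step: R->4, L=3; B->plug->B->R->A->L->H->refl->G->L'->E->R'->D->plug->D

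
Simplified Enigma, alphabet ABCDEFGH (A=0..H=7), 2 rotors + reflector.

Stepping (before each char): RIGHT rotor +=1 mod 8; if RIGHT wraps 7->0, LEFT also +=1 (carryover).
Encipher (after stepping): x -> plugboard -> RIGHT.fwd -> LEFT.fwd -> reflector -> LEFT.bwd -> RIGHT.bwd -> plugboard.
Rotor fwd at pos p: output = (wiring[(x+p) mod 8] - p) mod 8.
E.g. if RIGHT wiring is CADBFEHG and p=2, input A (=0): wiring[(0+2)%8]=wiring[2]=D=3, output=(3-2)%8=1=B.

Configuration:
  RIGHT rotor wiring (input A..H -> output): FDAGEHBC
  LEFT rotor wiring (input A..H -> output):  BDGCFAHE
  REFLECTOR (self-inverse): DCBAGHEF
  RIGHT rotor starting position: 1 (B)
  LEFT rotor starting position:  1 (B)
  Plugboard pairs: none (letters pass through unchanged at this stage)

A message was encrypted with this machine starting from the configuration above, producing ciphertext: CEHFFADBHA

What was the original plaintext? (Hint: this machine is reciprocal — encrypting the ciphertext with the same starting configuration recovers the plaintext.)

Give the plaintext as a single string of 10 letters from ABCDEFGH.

Answer: FDACEFECCG

Derivation:
Char 1 ('C'): step: R->2, L=1; C->plug->C->R->C->L->B->refl->C->L'->A->R'->F->plug->F
Char 2 ('E'): step: R->3, L=1; E->plug->E->R->H->L->A->refl->D->L'->G->R'->D->plug->D
Char 3 ('H'): step: R->4, L=1; H->plug->H->R->C->L->B->refl->C->L'->A->R'->A->plug->A
Char 4 ('F'): step: R->5, L=1; F->plug->F->R->D->L->E->refl->G->L'->F->R'->C->plug->C
Char 5 ('F'): step: R->6, L=1; F->plug->F->R->A->L->C->refl->B->L'->C->R'->E->plug->E
Char 6 ('A'): step: R->7, L=1; A->plug->A->R->D->L->E->refl->G->L'->F->R'->F->plug->F
Char 7 ('D'): step: R->0, L->2 (L advanced); D->plug->D->R->G->L->H->refl->F->L'->E->R'->E->plug->E
Char 8 ('B'): step: R->1, L=2; B->plug->B->R->H->L->B->refl->C->L'->F->R'->C->plug->C
Char 9 ('H'): step: R->2, L=2; H->plug->H->R->B->L->A->refl->D->L'->C->R'->C->plug->C
Char 10 ('A'): step: R->3, L=2; A->plug->A->R->D->L->G->refl->E->L'->A->R'->G->plug->G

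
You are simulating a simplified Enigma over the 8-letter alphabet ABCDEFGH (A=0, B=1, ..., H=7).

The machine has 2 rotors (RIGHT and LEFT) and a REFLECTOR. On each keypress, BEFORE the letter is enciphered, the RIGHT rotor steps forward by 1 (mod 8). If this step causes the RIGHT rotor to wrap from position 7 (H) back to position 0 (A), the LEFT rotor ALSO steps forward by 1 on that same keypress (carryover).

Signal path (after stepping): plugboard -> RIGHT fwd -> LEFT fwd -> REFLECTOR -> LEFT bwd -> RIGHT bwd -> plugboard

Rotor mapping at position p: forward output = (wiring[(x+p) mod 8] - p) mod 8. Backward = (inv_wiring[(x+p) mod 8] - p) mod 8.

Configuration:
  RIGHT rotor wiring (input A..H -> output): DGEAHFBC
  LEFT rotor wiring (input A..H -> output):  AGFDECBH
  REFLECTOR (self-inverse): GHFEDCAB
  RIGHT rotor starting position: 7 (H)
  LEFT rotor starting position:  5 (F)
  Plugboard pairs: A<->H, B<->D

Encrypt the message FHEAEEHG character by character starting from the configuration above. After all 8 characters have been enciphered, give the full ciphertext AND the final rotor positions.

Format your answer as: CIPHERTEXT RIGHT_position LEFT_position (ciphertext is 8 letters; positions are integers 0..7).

Answer: AAFDGDEH 7 6

Derivation:
Char 1 ('F'): step: R->0, L->6 (L advanced); F->plug->F->R->F->L->F->refl->C->L'->C->R'->H->plug->A
Char 2 ('H'): step: R->1, L=6; H->plug->A->R->F->L->F->refl->C->L'->C->R'->H->plug->A
Char 3 ('E'): step: R->2, L=6; E->plug->E->R->H->L->E->refl->D->L'->A->R'->F->plug->F
Char 4 ('A'): step: R->3, L=6; A->plug->H->R->B->L->B->refl->H->L'->E->R'->B->plug->D
Char 5 ('E'): step: R->4, L=6; E->plug->E->R->H->L->E->refl->D->L'->A->R'->G->plug->G
Char 6 ('E'): step: R->5, L=6; E->plug->E->R->B->L->B->refl->H->L'->E->R'->B->plug->D
Char 7 ('H'): step: R->6, L=6; H->plug->A->R->D->L->A->refl->G->L'->G->R'->E->plug->E
Char 8 ('G'): step: R->7, L=6; G->plug->G->R->G->L->G->refl->A->L'->D->R'->A->plug->H
Final: ciphertext=AAFDGDEH, RIGHT=7, LEFT=6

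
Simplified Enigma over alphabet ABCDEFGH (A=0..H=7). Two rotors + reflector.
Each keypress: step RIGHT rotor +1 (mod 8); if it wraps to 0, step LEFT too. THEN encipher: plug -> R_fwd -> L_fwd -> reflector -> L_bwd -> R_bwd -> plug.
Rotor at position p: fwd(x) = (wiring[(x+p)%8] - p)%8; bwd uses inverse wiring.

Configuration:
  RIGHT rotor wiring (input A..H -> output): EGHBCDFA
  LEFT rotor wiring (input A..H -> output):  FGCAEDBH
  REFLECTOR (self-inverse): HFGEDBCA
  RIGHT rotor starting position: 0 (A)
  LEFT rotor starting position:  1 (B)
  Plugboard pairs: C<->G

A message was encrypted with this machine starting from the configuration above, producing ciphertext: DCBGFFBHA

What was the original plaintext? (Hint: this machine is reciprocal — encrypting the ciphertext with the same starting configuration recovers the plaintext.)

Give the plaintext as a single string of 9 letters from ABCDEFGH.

Char 1 ('D'): step: R->1, L=1; D->plug->D->R->B->L->B->refl->F->L'->A->R'->C->plug->G
Char 2 ('C'): step: R->2, L=1; C->plug->G->R->C->L->H->refl->A->L'->F->R'->A->plug->A
Char 3 ('B'): step: R->3, L=1; B->plug->B->R->H->L->E->refl->D->L'->D->R'->G->plug->C
Char 4 ('G'): step: R->4, L=1; G->plug->C->R->B->L->B->refl->F->L'->A->R'->E->plug->E
Char 5 ('F'): step: R->5, L=1; F->plug->F->R->C->L->H->refl->A->L'->F->R'->H->plug->H
Char 6 ('F'): step: R->6, L=1; F->plug->F->R->D->L->D->refl->E->L'->H->R'->A->plug->A
Char 7 ('B'): step: R->7, L=1; B->plug->B->R->F->L->A->refl->H->L'->C->R'->E->plug->E
Char 8 ('H'): step: R->0, L->2 (L advanced); H->plug->H->R->A->L->A->refl->H->L'->E->R'->A->plug->A
Char 9 ('A'): step: R->1, L=2; A->plug->A->R->F->L->F->refl->B->L'->D->R'->H->plug->H

Answer: GACEHAEAH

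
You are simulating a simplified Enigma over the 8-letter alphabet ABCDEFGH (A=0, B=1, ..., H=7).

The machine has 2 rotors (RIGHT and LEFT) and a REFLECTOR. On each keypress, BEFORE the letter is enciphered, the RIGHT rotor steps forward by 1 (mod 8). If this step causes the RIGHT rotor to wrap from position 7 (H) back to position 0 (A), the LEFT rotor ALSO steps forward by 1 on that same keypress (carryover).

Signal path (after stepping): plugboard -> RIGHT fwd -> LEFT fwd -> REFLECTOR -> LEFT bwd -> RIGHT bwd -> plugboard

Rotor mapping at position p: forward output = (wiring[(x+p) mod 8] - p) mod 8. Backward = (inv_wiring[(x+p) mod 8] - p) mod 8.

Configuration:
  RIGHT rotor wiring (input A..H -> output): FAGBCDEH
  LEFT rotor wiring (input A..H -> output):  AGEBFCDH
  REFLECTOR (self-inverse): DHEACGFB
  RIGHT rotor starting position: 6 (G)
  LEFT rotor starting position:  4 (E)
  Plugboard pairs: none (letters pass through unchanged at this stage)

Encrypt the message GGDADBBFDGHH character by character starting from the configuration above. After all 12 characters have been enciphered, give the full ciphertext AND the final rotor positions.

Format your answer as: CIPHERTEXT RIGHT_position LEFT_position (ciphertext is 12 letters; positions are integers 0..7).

Char 1 ('G'): step: R->7, L=4; G->plug->G->R->E->L->E->refl->C->L'->F->R'->H->plug->H
Char 2 ('G'): step: R->0, L->5 (L advanced); G->plug->G->R->E->L->B->refl->H->L'->F->R'->A->plug->A
Char 3 ('D'): step: R->1, L=5; D->plug->D->R->B->L->G->refl->F->L'->A->R'->C->plug->C
Char 4 ('A'): step: R->2, L=5; A->plug->A->R->E->L->B->refl->H->L'->F->R'->F->plug->F
Char 5 ('D'): step: R->3, L=5; D->plug->D->R->B->L->G->refl->F->L'->A->R'->C->plug->C
Char 6 ('B'): step: R->4, L=5; B->plug->B->R->H->L->A->refl->D->L'->D->R'->D->plug->D
Char 7 ('B'): step: R->5, L=5; B->plug->B->R->H->L->A->refl->D->L'->D->R'->E->plug->E
Char 8 ('F'): step: R->6, L=5; F->plug->F->R->D->L->D->refl->A->L'->H->R'->C->plug->C
Char 9 ('D'): step: R->7, L=5; D->plug->D->R->H->L->A->refl->D->L'->D->R'->F->plug->F
Char 10 ('G'): step: R->0, L->6 (L advanced); G->plug->G->R->E->L->G->refl->F->L'->A->R'->B->plug->B
Char 11 ('H'): step: R->1, L=6; H->plug->H->R->E->L->G->refl->F->L'->A->R'->C->plug->C
Char 12 ('H'): step: R->2, L=6; H->plug->H->R->G->L->H->refl->B->L'->B->R'->D->plug->D
Final: ciphertext=HACFCDECFBCD, RIGHT=2, LEFT=6

Answer: HACFCDECFBCD 2 6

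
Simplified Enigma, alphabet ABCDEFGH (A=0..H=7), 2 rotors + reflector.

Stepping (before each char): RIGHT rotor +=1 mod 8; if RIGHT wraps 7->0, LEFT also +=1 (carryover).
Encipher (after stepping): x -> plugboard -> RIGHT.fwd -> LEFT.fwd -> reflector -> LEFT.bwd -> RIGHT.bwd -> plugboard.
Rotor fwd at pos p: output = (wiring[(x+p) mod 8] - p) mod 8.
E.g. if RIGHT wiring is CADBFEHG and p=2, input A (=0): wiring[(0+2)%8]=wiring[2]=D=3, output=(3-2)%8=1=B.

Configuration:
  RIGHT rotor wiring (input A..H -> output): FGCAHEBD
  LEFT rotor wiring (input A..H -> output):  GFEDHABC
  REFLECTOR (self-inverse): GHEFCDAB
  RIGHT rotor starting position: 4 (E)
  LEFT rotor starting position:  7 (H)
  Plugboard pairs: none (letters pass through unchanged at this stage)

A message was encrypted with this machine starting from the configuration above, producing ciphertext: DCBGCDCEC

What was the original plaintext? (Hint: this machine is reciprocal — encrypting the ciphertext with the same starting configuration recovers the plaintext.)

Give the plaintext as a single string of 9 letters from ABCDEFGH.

Answer: GEEHGEGAB

Derivation:
Char 1 ('D'): step: R->5, L=7; D->plug->D->R->A->L->D->refl->F->L'->D->R'->G->plug->G
Char 2 ('C'): step: R->6, L=7; C->plug->C->R->H->L->C->refl->E->L'->E->R'->E->plug->E
Char 3 ('B'): step: R->7, L=7; B->plug->B->R->G->L->B->refl->H->L'->B->R'->E->plug->E
Char 4 ('G'): step: R->0, L->0 (L advanced); G->plug->G->R->B->L->F->refl->D->L'->D->R'->H->plug->H
Char 5 ('C'): step: R->1, L=0; C->plug->C->R->H->L->C->refl->E->L'->C->R'->G->plug->G
Char 6 ('D'): step: R->2, L=0; D->plug->D->R->C->L->E->refl->C->L'->H->R'->E->plug->E
Char 7 ('C'): step: R->3, L=0; C->plug->C->R->B->L->F->refl->D->L'->D->R'->G->plug->G
Char 8 ('E'): step: R->4, L=0; E->plug->E->R->B->L->F->refl->D->L'->D->R'->A->plug->A
Char 9 ('C'): step: R->5, L=0; C->plug->C->R->G->L->B->refl->H->L'->E->R'->B->plug->B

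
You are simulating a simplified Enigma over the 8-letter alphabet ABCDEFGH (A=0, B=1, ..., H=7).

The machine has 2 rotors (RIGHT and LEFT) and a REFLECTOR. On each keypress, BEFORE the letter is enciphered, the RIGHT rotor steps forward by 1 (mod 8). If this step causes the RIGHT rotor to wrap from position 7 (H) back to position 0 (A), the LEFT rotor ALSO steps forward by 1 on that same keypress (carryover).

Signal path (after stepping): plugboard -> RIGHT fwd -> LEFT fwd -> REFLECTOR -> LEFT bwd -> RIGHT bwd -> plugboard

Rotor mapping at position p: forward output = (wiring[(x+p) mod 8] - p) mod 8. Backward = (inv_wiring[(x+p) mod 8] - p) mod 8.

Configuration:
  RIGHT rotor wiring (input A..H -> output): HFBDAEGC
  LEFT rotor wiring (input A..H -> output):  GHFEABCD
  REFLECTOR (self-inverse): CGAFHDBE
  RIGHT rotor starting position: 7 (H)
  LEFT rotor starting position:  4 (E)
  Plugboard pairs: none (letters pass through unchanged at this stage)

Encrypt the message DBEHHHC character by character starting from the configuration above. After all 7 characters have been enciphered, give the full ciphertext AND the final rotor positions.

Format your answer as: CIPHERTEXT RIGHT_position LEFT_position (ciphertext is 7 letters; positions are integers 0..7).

Char 1 ('D'): step: R->0, L->5 (L advanced); D->plug->D->R->D->L->B->refl->G->L'->C->R'->H->plug->H
Char 2 ('B'): step: R->1, L=5; B->plug->B->R->A->L->E->refl->H->L'->G->R'->H->plug->H
Char 3 ('E'): step: R->2, L=5; E->plug->E->R->E->L->C->refl->A->L'->F->R'->G->plug->G
Char 4 ('H'): step: R->3, L=5; H->plug->H->R->G->L->H->refl->E->L'->A->R'->A->plug->A
Char 5 ('H'): step: R->4, L=5; H->plug->H->R->H->L->D->refl->F->L'->B->R'->F->plug->F
Char 6 ('H'): step: R->5, L=5; H->plug->H->R->D->L->B->refl->G->L'->C->R'->D->plug->D
Char 7 ('C'): step: R->6, L=5; C->plug->C->R->B->L->F->refl->D->L'->H->R'->D->plug->D
Final: ciphertext=HHGAFDD, RIGHT=6, LEFT=5

Answer: HHGAFDD 6 5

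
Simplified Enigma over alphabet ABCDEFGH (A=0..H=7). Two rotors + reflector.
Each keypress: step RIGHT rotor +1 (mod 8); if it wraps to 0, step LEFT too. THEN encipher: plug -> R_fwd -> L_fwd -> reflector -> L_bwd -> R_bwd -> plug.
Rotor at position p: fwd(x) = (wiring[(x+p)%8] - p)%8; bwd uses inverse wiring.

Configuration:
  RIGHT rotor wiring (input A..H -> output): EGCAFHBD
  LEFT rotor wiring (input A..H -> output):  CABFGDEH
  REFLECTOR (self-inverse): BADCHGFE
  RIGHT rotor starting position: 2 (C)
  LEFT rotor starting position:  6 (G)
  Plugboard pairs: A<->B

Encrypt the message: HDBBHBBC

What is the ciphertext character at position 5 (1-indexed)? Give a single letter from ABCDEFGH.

Char 1 ('H'): step: R->3, L=6; H->plug->H->R->H->L->F->refl->G->L'->A->R'->E->plug->E
Char 2 ('D'): step: R->4, L=6; D->plug->D->R->H->L->F->refl->G->L'->A->R'->E->plug->E
Char 3 ('B'): step: R->5, L=6; B->plug->A->R->C->L->E->refl->H->L'->F->R'->F->plug->F
Char 4 ('B'): step: R->6, L=6; B->plug->A->R->D->L->C->refl->D->L'->E->R'->E->plug->E
Char 5 ('H'): step: R->7, L=6; H->plug->H->R->C->L->E->refl->H->L'->F->R'->B->plug->A

A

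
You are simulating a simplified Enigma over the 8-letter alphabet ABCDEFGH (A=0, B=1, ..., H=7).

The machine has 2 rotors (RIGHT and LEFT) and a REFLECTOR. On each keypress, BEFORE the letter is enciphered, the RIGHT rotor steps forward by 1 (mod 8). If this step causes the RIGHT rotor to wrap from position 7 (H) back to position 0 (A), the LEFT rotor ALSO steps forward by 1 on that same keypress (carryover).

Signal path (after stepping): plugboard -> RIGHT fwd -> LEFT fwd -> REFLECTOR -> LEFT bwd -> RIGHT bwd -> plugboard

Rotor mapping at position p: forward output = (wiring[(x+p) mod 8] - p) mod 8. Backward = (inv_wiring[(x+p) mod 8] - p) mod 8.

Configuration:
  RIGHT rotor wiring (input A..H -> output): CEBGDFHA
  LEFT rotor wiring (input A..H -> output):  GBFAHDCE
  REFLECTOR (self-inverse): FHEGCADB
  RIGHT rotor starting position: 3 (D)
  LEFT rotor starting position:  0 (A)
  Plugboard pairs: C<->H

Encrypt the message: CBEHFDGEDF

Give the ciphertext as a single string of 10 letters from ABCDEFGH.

Char 1 ('C'): step: R->4, L=0; C->plug->H->R->C->L->F->refl->A->L'->D->R'->C->plug->H
Char 2 ('B'): step: R->5, L=0; B->plug->B->R->C->L->F->refl->A->L'->D->R'->C->plug->H
Char 3 ('E'): step: R->6, L=0; E->plug->E->R->D->L->A->refl->F->L'->C->R'->B->plug->B
Char 4 ('H'): step: R->7, L=0; H->plug->C->R->F->L->D->refl->G->L'->A->R'->H->plug->C
Char 5 ('F'): step: R->0, L->1 (L advanced); F->plug->F->R->F->L->B->refl->H->L'->C->R'->A->plug->A
Char 6 ('D'): step: R->1, L=1; D->plug->D->R->C->L->H->refl->B->L'->F->R'->C->plug->H
Char 7 ('G'): step: R->2, L=1; G->plug->G->R->A->L->A->refl->F->L'->H->R'->A->plug->A
Char 8 ('E'): step: R->3, L=1; E->plug->E->R->F->L->B->refl->H->L'->C->R'->C->plug->H
Char 9 ('D'): step: R->4, L=1; D->plug->D->R->E->L->C->refl->E->L'->B->R'->B->plug->B
Char 10 ('F'): step: R->5, L=1; F->plug->F->R->E->L->C->refl->E->L'->B->R'->G->plug->G

Answer: HHBCAHAHBG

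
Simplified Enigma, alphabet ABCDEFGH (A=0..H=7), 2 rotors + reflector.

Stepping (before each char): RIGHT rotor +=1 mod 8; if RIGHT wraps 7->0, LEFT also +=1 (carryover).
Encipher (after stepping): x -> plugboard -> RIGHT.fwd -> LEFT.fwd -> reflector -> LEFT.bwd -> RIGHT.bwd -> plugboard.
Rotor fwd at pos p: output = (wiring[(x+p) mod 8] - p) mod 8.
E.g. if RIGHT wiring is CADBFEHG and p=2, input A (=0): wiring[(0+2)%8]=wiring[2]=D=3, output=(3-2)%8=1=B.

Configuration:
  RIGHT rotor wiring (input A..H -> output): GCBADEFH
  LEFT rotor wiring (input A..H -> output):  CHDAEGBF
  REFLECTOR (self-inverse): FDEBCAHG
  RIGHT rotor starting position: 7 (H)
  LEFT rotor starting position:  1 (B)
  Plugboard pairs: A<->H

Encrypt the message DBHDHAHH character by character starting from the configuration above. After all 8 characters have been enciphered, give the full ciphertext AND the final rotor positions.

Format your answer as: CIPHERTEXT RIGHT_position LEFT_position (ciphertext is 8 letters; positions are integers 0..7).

Char 1 ('D'): step: R->0, L->2 (L advanced); D->plug->D->R->A->L->B->refl->D->L'->F->R'->G->plug->G
Char 2 ('B'): step: R->1, L=2; B->plug->B->R->A->L->B->refl->D->L'->F->R'->H->plug->A
Char 3 ('H'): step: R->2, L=2; H->plug->A->R->H->L->F->refl->A->L'->G->R'->B->plug->B
Char 4 ('D'): step: R->3, L=2; D->plug->D->R->C->L->C->refl->E->L'->D->R'->F->plug->F
Char 5 ('H'): step: R->4, L=2; H->plug->A->R->H->L->F->refl->A->L'->G->R'->F->plug->F
Char 6 ('A'): step: R->5, L=2; A->plug->H->R->G->L->A->refl->F->L'->H->R'->A->plug->H
Char 7 ('H'): step: R->6, L=2; H->plug->A->R->H->L->F->refl->A->L'->G->R'->H->plug->A
Char 8 ('H'): step: R->7, L=2; H->plug->A->R->A->L->B->refl->D->L'->F->R'->G->plug->G
Final: ciphertext=GABFFHAG, RIGHT=7, LEFT=2

Answer: GABFFHAG 7 2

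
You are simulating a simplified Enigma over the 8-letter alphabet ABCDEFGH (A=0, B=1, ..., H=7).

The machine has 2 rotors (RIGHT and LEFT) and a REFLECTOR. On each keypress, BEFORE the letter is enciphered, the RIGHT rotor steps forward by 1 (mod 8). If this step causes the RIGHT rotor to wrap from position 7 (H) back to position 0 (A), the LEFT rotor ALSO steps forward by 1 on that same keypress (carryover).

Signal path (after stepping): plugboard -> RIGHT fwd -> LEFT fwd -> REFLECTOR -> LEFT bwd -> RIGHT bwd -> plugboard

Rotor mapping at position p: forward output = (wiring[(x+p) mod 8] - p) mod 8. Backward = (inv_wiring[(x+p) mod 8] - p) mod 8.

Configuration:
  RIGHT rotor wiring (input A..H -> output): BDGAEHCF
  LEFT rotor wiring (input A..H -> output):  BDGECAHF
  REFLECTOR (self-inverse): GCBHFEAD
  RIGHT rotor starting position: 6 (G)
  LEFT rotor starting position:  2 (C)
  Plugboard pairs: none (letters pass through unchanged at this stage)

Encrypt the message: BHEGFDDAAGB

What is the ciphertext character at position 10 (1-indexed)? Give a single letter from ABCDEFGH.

Char 1 ('B'): step: R->7, L=2; B->plug->B->R->C->L->A->refl->G->L'->D->R'->H->plug->H
Char 2 ('H'): step: R->0, L->3 (L advanced); H->plug->H->R->F->L->G->refl->A->L'->G->R'->C->plug->C
Char 3 ('E'): step: R->1, L=3; E->plug->E->R->G->L->A->refl->G->L'->F->R'->B->plug->B
Char 4 ('G'): step: R->2, L=3; G->plug->G->R->H->L->D->refl->H->L'->B->R'->H->plug->H
Char 5 ('F'): step: R->3, L=3; F->plug->F->R->G->L->A->refl->G->L'->F->R'->A->plug->A
Char 6 ('D'): step: R->4, L=3; D->plug->D->R->B->L->H->refl->D->L'->H->R'->F->plug->F
Char 7 ('D'): step: R->5, L=3; D->plug->D->R->E->L->C->refl->B->L'->A->R'->C->plug->C
Char 8 ('A'): step: R->6, L=3; A->plug->A->R->E->L->C->refl->B->L'->A->R'->E->plug->E
Char 9 ('A'): step: R->7, L=3; A->plug->A->R->G->L->A->refl->G->L'->F->R'->F->plug->F
Char 10 ('G'): step: R->0, L->4 (L advanced); G->plug->G->R->C->L->D->refl->H->L'->F->R'->H->plug->H

H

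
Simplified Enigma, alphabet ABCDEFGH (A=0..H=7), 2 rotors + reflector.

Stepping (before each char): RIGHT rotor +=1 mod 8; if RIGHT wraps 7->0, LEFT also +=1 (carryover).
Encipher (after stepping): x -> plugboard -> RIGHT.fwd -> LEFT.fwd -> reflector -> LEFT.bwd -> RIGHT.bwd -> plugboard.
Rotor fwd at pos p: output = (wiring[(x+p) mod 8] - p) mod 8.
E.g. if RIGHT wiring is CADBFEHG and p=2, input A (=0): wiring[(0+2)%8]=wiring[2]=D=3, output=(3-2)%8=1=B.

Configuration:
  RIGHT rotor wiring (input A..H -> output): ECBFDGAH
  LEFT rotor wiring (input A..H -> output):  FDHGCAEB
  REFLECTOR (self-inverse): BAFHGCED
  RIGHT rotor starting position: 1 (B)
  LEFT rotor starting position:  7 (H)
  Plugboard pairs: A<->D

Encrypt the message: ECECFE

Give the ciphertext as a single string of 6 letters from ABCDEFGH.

Answer: BHDDHC

Derivation:
Char 1 ('E'): step: R->2, L=7; E->plug->E->R->G->L->B->refl->A->L'->D->R'->B->plug->B
Char 2 ('C'): step: R->3, L=7; C->plug->C->R->D->L->A->refl->B->L'->G->R'->H->plug->H
Char 3 ('E'): step: R->4, L=7; E->plug->E->R->A->L->C->refl->F->L'->H->R'->A->plug->D
Char 4 ('C'): step: R->5, L=7; C->plug->C->R->C->L->E->refl->G->L'->B->R'->A->plug->D
Char 5 ('F'): step: R->6, L=7; F->plug->F->R->H->L->F->refl->C->L'->A->R'->H->plug->H
Char 6 ('E'): step: R->7, L=7; E->plug->E->R->G->L->B->refl->A->L'->D->R'->C->plug->C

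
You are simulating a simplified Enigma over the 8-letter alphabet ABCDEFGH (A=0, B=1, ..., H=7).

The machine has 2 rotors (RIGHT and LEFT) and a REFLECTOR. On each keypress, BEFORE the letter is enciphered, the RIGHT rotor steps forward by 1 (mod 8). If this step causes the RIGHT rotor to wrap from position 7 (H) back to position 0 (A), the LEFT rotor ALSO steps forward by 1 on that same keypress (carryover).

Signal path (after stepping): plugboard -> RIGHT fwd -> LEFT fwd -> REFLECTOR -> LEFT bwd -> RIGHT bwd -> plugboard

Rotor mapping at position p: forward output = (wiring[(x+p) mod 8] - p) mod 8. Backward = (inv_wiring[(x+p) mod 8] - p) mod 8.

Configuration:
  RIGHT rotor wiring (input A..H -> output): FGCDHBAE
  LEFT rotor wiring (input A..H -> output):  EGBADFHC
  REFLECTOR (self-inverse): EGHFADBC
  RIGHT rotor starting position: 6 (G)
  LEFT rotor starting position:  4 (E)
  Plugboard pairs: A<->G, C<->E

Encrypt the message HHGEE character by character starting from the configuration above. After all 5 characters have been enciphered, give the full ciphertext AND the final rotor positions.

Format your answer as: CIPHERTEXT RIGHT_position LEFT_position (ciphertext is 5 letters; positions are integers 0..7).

Answer: DCCGF 3 5

Derivation:
Char 1 ('H'): step: R->7, L=4; H->plug->H->R->B->L->B->refl->G->L'->D->R'->D->plug->D
Char 2 ('H'): step: R->0, L->5 (L advanced); H->plug->H->R->E->L->B->refl->G->L'->H->R'->E->plug->C
Char 3 ('G'): step: R->1, L=5; G->plug->A->R->F->L->E->refl->A->L'->A->R'->E->plug->C
Char 4 ('E'): step: R->2, L=5; E->plug->C->R->F->L->E->refl->A->L'->A->R'->A->plug->G
Char 5 ('E'): step: R->3, L=5; E->plug->C->R->G->L->D->refl->F->L'->C->R'->F->plug->F
Final: ciphertext=DCCGF, RIGHT=3, LEFT=5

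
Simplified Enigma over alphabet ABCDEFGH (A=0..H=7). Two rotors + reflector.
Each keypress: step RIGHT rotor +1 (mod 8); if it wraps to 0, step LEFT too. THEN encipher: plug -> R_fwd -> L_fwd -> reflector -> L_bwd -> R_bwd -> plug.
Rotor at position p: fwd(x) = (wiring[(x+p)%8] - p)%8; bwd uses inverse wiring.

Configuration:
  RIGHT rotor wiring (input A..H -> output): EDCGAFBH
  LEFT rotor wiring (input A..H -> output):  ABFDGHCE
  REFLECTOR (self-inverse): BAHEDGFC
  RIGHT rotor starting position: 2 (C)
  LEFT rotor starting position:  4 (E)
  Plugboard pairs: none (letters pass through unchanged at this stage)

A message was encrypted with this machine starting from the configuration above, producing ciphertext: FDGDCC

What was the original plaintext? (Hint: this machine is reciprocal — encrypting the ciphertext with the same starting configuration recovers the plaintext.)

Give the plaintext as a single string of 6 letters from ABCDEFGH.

Char 1 ('F'): step: R->3, L=4; F->plug->F->R->B->L->D->refl->E->L'->E->R'->E->plug->E
Char 2 ('D'): step: R->4, L=4; D->plug->D->R->D->L->A->refl->B->L'->G->R'->G->plug->G
Char 3 ('G'): step: R->5, L=4; G->plug->G->R->B->L->D->refl->E->L'->E->R'->B->plug->B
Char 4 ('D'): step: R->6, L=4; D->plug->D->R->F->L->F->refl->G->L'->C->R'->G->plug->G
Char 5 ('C'): step: R->7, L=4; C->plug->C->R->E->L->E->refl->D->L'->B->R'->F->plug->F
Char 6 ('C'): step: R->0, L->5 (L advanced); C->plug->C->R->C->L->H->refl->C->L'->A->R'->E->plug->E

Answer: EGBGFE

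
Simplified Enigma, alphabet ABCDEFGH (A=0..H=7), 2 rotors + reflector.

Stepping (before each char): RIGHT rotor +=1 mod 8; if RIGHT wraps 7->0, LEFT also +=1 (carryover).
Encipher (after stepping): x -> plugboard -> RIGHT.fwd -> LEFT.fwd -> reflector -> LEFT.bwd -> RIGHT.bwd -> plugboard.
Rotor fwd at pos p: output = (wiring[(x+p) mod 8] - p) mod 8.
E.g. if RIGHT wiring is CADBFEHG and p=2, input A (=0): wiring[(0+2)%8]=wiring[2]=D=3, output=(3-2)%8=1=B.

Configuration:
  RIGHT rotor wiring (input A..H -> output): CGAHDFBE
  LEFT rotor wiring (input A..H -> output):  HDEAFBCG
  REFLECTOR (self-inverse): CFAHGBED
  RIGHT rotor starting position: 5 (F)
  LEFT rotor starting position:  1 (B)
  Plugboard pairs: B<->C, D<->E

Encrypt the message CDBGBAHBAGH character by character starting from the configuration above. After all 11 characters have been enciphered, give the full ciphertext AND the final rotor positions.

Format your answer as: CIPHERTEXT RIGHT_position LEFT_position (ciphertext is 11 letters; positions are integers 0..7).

Char 1 ('C'): step: R->6, L=1; C->plug->B->R->G->L->F->refl->B->L'->F->R'->G->plug->G
Char 2 ('D'): step: R->7, L=1; D->plug->E->R->A->L->C->refl->A->L'->E->R'->F->plug->F
Char 3 ('B'): step: R->0, L->2 (L advanced); B->plug->C->R->A->L->C->refl->A->L'->E->R'->H->plug->H
Char 4 ('G'): step: R->1, L=2; G->plug->G->R->D->L->H->refl->D->L'->C->R'->D->plug->E
Char 5 ('B'): step: R->2, L=2; B->plug->C->R->B->L->G->refl->E->L'->F->R'->B->plug->C
Char 6 ('A'): step: R->3, L=2; A->plug->A->R->E->L->A->refl->C->L'->A->R'->B->plug->C
Char 7 ('H'): step: R->4, L=2; H->plug->H->R->D->L->H->refl->D->L'->C->R'->F->plug->F
Char 8 ('B'): step: R->5, L=2; B->plug->C->R->H->L->B->refl->F->L'->G->R'->H->plug->H
Char 9 ('A'): step: R->6, L=2; A->plug->A->R->D->L->H->refl->D->L'->C->R'->E->plug->D
Char 10 ('G'): step: R->7, L=2; G->plug->G->R->G->L->F->refl->B->L'->H->R'->C->plug->B
Char 11 ('H'): step: R->0, L->3 (L advanced); H->plug->H->R->E->L->D->refl->H->L'->D->R'->E->plug->D
Final: ciphertext=GFHECCFHDBD, RIGHT=0, LEFT=3

Answer: GFHECCFHDBD 0 3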